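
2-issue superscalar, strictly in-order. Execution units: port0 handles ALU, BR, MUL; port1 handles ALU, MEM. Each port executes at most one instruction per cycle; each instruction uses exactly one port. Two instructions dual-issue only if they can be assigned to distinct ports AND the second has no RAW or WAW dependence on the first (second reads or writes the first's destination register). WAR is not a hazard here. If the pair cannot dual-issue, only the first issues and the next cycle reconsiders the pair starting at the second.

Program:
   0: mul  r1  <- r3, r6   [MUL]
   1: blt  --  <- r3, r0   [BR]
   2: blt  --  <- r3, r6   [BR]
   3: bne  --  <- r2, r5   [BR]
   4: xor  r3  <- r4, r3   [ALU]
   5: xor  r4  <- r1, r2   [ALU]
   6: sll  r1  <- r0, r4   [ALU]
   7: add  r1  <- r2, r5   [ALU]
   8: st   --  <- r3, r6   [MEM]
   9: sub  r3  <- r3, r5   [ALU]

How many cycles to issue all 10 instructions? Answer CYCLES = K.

0. mul.MUL @i0  | no-port MUL/BR
1. blt.BR @i1  | no-port BR/BR
2. blt.BR @i2  | no-port BR/BR
3. bne.BR/xor.ALU @i3/i4  | dual
4. xor.ALU @i5  | RAW r4
5. sll.ALU @i6  | WAW r1
6. add.ALU/st.MEM @i7/i8  | dual
7. sub.ALU @i9  | tail

CYCLES = 8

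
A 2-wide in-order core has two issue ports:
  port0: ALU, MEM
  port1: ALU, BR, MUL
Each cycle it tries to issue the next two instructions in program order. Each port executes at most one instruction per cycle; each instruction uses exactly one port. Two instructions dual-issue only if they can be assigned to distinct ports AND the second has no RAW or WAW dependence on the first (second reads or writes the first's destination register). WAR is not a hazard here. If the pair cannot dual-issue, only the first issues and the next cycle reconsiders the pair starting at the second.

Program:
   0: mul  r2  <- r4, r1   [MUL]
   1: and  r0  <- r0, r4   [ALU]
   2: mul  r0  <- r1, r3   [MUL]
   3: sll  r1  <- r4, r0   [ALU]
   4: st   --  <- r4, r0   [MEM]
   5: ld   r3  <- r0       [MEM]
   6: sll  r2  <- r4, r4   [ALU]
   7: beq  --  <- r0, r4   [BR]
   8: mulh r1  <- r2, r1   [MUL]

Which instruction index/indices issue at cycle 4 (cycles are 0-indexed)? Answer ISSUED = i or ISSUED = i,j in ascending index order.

#0 head=0: mul.MUL and.ALU i0&i1 2-wide
#1 head=2: mul.MUL i2 RAW r0
#2 head=3: sll.ALU st.MEM i3&i4 2-wide
#3 head=5: ld.MEM sll.ALU i5&i6 2-wide
#4 head=7: beq.BR i7 no-port BR/MUL
#5 head=8: mulh.MUL i8 tail

ISSUED = 7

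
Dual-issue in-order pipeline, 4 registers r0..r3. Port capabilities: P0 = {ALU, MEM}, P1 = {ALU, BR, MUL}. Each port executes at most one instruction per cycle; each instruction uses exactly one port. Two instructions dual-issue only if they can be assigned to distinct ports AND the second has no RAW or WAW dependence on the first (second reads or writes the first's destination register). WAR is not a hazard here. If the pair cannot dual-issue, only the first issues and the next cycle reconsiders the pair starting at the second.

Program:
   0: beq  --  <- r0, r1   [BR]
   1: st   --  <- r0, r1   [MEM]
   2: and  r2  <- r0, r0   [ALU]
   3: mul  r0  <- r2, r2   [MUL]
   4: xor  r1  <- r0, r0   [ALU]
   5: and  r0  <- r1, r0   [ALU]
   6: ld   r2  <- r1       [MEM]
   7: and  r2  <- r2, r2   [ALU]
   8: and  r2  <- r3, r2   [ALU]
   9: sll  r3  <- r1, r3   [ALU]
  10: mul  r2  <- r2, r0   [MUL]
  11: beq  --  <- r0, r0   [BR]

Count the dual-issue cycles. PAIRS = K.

  cy0 -> i0+i1 (beq.BR st.MEM) dual
  cy1 -> i2 (and.ALU) RAW r2
  cy2 -> i3 (mul.MUL) RAW r0
  cy3 -> i4 (xor.ALU) RAW r1
  cy4 -> i5+i6 (and.ALU ld.MEM) dual
  cy5 -> i7 (and.ALU) RAW+WAW r2
  cy6 -> i8+i9 (and.ALU sll.ALU) dual
  cy7 -> i10 (mul.MUL) no-port MUL/BR
  cy8 -> i11 (beq.BR) tail

PAIRS = 3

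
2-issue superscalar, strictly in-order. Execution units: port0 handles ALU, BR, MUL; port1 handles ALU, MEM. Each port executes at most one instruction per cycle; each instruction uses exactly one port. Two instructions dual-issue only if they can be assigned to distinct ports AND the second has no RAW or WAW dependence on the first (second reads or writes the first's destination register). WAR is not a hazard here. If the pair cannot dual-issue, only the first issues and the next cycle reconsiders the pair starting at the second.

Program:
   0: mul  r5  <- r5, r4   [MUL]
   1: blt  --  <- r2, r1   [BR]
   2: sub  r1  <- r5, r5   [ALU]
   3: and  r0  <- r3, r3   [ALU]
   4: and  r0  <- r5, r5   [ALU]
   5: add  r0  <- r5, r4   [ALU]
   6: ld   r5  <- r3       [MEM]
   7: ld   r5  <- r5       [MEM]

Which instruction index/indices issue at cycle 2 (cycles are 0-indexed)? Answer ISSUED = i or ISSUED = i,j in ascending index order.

ISSUED = 3

#0 head=0: mul i0 no-port MUL/BR
#1 head=1: blt/sub i1,i2 pair
#2 head=3: and i3 WAW r0
#3 head=4: and i4 WAW r0
#4 head=5: add/ld i5,i6 pair
#5 head=7: ld i7 tail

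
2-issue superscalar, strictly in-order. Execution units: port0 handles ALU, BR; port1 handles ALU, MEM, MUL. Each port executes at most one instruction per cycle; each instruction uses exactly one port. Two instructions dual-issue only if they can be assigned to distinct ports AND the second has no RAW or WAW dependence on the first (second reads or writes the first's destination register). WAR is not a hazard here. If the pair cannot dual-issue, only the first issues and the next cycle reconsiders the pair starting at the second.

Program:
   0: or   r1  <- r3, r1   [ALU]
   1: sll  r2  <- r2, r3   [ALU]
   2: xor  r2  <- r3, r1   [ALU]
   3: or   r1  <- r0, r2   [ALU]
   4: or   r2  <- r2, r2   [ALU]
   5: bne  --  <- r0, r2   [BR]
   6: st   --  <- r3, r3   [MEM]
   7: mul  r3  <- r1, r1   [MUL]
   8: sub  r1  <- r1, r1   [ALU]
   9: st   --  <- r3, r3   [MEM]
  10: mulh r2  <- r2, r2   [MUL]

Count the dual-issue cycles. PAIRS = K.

PAIRS = 4

#0 head=0: or.ALU+sll.ALU i0/i1 pair
#1 head=2: xor.ALU i2 RAW r2
#2 head=3: or.ALU+or.ALU i3/i4 pair
#3 head=5: bne.BR+st.MEM i5/i6 pair
#4 head=7: mul.MUL+sub.ALU i7/i8 pair
#5 head=9: st.MEM i9 no-port MEM/MUL
#6 head=10: mulh.MUL i10 tail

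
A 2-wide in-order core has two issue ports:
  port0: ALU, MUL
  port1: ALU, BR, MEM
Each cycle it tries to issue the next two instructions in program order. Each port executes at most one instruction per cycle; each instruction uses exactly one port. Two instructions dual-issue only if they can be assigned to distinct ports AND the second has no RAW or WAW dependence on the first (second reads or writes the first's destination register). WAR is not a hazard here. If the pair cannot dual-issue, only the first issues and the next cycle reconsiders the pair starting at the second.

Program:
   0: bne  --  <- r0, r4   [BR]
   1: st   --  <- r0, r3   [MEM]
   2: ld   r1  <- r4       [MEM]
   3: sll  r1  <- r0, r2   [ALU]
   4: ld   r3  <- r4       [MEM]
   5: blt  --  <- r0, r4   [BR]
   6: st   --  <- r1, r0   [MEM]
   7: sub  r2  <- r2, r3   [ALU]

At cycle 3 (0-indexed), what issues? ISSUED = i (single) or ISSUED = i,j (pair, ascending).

ISSUED = 3,4

[0] i0  bne  -- no-port BR/MEM
[1] i1  st  -- no-port MEM/MEM
[2] i2  ld  -- WAW r1
[3] i3,i4  sll ld  -- dual
[4] i5  blt  -- no-port BR/MEM
[5] i6,i7  st sub  -- dual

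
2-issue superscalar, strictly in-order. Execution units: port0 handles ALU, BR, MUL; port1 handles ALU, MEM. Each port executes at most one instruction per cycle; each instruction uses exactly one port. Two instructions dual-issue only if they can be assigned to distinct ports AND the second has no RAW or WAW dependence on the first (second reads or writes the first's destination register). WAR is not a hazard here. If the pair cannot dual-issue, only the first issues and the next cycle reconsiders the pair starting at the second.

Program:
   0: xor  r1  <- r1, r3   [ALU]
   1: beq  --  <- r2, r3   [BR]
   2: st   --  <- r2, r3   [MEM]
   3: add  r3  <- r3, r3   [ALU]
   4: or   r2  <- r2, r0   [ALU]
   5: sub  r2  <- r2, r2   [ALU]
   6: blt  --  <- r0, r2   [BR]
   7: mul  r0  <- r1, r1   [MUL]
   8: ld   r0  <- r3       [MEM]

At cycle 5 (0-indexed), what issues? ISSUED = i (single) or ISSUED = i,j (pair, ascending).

ISSUED = 7

  cy0 -> i0+i1 (xor beq) pair
  cy1 -> i2+i3 (st add) pair
  cy2 -> i4 (or) RAW+WAW r2
  cy3 -> i5 (sub) RAW r2
  cy4 -> i6 (blt) no-port BR/MUL
  cy5 -> i7 (mul) WAW r0
  cy6 -> i8 (ld) tail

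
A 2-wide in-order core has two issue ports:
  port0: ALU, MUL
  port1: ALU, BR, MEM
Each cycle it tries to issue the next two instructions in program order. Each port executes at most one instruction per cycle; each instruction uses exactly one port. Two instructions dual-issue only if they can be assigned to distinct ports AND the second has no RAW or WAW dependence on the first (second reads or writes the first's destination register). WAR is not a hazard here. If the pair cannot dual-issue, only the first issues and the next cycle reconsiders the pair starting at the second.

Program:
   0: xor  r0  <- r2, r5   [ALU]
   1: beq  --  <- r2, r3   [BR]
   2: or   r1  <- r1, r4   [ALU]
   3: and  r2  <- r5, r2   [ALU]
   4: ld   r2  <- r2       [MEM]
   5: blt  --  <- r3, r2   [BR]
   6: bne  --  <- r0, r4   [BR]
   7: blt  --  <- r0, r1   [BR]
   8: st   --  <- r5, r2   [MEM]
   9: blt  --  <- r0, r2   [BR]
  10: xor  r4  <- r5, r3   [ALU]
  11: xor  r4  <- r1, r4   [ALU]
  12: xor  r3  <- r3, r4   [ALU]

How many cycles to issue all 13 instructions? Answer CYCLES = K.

CYCLES = 10

c0: i0/i1 xor;beq  dual
c1: i2/i3 or;and  dual
c2: i4 ld  no-port MEM/BR
c3: i5 blt  no-port BR/BR
c4: i6 bne  no-port BR/BR
c5: i7 blt  no-port BR/MEM
c6: i8 st  no-port MEM/BR
c7: i9/i10 blt;xor  dual
c8: i11 xor  RAW r4
c9: i12 xor  tail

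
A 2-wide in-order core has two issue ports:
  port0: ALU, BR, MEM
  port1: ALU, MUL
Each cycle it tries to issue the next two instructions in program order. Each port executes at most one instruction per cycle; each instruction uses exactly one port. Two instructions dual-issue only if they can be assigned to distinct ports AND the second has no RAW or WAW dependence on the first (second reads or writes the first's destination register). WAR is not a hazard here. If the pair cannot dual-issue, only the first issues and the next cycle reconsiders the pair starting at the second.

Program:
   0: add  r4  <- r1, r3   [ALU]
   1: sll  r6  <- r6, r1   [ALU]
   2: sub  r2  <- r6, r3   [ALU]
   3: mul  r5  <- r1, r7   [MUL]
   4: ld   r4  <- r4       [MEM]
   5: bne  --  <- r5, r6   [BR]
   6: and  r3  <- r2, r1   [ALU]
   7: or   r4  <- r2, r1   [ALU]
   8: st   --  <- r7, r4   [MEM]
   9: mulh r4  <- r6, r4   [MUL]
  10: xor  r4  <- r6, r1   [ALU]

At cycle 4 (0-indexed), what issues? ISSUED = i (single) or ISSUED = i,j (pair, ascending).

ISSUED = 7

t=0 i0&i1:add.ALU;sll.ALU ; 2-wide
t=1 i2&i3:sub.ALU;mul.MUL ; 2-wide
t=2 i4:ld.MEM ; no-port MEM/BR
t=3 i5&i6:bne.BR;and.ALU ; 2-wide
t=4 i7:or.ALU ; RAW r4
t=5 i8&i9:st.MEM;mulh.MUL ; 2-wide
t=6 i10:xor.ALU ; tail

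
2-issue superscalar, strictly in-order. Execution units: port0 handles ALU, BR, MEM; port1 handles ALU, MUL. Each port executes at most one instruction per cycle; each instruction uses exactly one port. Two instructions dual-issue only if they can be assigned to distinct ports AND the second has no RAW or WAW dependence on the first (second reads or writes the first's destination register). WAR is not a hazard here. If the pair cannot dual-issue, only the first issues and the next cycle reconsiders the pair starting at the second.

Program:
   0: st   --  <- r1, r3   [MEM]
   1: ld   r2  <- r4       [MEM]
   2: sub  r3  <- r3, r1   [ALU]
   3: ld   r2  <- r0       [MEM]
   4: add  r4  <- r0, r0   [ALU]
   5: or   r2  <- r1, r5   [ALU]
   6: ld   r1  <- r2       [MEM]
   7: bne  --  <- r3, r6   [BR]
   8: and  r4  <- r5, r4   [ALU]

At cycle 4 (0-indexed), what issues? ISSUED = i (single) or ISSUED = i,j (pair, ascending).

ISSUED = 6

c0: i0 st.MEM  no-port MEM/MEM
c1: i1+i2 ld.MEM;sub.ALU  2-wide
c2: i3+i4 ld.MEM;add.ALU  2-wide
c3: i5 or.ALU  RAW r2
c4: i6 ld.MEM  no-port MEM/BR
c5: i7+i8 bne.BR;and.ALU  2-wide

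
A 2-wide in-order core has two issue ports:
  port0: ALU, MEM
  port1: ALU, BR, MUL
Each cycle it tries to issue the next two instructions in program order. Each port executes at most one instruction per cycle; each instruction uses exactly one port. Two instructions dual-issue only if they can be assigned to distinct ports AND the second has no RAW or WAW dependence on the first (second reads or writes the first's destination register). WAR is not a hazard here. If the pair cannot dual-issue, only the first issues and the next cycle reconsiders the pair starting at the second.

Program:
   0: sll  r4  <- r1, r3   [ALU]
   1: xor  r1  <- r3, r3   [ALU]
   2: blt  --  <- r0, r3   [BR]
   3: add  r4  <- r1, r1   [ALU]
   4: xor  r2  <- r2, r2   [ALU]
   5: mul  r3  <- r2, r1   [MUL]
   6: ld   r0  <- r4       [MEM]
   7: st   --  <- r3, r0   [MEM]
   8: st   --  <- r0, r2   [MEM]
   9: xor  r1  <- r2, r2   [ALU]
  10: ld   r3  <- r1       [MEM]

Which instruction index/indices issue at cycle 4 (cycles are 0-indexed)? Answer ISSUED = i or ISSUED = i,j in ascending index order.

ISSUED = 7

0. sll+xor @i0/i1  | pair
1. blt+add @i2/i3  | pair
2. xor @i4  | RAW r2
3. mul+ld @i5/i6  | pair
4. st @i7  | no-port MEM/MEM
5. st+xor @i8/i9  | pair
6. ld @i10  | tail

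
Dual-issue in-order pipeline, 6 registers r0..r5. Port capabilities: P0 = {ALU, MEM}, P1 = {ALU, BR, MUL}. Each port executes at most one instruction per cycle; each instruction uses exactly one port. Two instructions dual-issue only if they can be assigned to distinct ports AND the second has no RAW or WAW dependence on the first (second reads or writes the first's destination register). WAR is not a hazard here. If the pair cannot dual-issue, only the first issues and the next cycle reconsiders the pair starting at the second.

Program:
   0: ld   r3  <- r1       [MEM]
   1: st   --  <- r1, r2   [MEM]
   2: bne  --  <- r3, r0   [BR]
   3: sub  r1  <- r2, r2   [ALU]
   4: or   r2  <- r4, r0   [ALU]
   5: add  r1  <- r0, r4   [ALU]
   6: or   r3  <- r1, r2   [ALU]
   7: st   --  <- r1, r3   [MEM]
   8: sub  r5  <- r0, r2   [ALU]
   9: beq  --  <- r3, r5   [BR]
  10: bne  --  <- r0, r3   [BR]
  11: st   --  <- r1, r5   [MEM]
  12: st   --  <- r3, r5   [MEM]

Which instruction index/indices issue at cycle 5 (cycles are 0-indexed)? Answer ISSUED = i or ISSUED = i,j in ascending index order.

0. ld @i0  | no-port MEM/MEM
1. st+bne @i1/i2  | 2-wide
2. sub+or @i3/i4  | 2-wide
3. add @i5  | RAW r1
4. or @i6  | RAW r3
5. st+sub @i7/i8  | 2-wide
6. beq @i9  | no-port BR/BR
7. bne+st @i10/i11  | 2-wide
8. st @i12  | tail

ISSUED = 7,8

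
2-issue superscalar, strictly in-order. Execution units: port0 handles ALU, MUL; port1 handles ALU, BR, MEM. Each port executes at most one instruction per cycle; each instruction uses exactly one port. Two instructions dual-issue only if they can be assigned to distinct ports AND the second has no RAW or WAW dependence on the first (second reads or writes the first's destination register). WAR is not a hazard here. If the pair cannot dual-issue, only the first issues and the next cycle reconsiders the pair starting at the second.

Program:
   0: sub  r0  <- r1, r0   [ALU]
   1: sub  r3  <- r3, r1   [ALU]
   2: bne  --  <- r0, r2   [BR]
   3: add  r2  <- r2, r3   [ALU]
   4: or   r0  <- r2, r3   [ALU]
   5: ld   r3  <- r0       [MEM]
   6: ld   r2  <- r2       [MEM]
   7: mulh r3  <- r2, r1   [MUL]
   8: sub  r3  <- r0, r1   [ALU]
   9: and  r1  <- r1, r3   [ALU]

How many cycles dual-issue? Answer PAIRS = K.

PAIRS = 2

0. sub sub @i0,i1  | 2-wide
1. bne add @i2,i3  | 2-wide
2. or @i4  | RAW r0
3. ld @i5  | no-port MEM/MEM
4. ld @i6  | RAW r2
5. mulh @i7  | WAW r3
6. sub @i8  | RAW r3
7. and @i9  | tail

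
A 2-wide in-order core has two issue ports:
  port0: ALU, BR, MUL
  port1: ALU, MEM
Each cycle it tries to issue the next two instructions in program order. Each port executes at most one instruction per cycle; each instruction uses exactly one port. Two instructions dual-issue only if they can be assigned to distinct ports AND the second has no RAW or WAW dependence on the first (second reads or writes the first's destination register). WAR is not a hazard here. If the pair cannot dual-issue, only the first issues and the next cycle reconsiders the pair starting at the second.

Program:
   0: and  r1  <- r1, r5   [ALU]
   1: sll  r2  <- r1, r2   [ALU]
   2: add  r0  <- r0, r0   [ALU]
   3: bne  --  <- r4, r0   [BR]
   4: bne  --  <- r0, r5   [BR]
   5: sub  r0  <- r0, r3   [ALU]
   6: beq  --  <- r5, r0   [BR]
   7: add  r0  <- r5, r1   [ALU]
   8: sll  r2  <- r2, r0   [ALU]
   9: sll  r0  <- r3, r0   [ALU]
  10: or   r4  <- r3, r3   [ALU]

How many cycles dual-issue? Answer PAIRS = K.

[0] i0  and.ALU  -- RAW r1
[1] i1+i2  sll.ALU+add.ALU  -- pair
[2] i3  bne.BR  -- no-port BR/BR
[3] i4+i5  bne.BR+sub.ALU  -- pair
[4] i6+i7  beq.BR+add.ALU  -- pair
[5] i8+i9  sll.ALU+sll.ALU  -- pair
[6] i10  or.ALU  -- tail

PAIRS = 4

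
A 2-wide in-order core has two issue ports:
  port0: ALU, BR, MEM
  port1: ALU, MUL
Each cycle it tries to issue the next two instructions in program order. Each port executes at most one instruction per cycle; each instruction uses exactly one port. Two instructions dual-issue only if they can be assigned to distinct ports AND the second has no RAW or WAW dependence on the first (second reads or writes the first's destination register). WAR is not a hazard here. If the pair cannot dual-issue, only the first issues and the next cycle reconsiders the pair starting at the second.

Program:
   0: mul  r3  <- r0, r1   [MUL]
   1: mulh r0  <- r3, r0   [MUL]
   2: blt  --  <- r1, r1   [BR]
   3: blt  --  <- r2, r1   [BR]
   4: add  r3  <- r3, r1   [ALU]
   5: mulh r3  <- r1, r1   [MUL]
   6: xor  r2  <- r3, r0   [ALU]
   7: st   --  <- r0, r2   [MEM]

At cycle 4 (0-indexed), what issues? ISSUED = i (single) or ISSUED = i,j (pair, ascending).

ISSUED = 6

t=0 i0:mul.MUL ; no-port MUL/MUL
t=1 i1+i2:mulh.MUL;blt.BR ; pair
t=2 i3+i4:blt.BR;add.ALU ; pair
t=3 i5:mulh.MUL ; RAW r3
t=4 i6:xor.ALU ; RAW r2
t=5 i7:st.MEM ; tail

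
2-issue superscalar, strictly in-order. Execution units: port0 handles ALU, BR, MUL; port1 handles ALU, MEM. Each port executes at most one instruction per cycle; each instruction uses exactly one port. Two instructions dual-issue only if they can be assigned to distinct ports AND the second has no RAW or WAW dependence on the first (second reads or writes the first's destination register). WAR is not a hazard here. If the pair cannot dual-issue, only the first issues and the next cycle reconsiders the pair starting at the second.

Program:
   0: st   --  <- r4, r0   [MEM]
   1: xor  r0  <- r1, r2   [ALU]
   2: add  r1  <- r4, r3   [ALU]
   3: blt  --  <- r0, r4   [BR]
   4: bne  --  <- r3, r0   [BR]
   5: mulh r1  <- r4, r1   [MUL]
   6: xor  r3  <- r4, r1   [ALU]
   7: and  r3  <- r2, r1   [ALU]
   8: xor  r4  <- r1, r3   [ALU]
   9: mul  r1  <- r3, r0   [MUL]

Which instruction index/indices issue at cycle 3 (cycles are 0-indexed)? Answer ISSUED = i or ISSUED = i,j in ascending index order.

ISSUED = 5

  cy0 -> i0,i1 (st xor) pair
  cy1 -> i2,i3 (add blt) pair
  cy2 -> i4 (bne) no-port BR/MUL
  cy3 -> i5 (mulh) RAW r1
  cy4 -> i6 (xor) WAW r3
  cy5 -> i7 (and) RAW r3
  cy6 -> i8,i9 (xor mul) pair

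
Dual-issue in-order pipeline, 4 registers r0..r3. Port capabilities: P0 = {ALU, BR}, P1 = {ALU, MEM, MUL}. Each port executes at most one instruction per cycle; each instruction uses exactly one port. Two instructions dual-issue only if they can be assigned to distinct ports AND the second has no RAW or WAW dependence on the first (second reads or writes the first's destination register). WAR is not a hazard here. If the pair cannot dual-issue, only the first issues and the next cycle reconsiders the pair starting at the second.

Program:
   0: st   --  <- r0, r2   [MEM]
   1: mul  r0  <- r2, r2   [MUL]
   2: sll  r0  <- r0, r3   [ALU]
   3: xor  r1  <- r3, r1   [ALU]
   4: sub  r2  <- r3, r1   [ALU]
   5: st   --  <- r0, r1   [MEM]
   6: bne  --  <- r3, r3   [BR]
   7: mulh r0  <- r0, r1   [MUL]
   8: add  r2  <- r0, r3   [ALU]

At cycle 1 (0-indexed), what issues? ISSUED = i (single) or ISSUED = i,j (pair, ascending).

ISSUED = 1

t=0 i0:st ; no-port MEM/MUL
t=1 i1:mul ; RAW+WAW r0
t=2 i2+i3:sll+xor ; pair
t=3 i4+i5:sub+st ; pair
t=4 i6+i7:bne+mulh ; pair
t=5 i8:add ; tail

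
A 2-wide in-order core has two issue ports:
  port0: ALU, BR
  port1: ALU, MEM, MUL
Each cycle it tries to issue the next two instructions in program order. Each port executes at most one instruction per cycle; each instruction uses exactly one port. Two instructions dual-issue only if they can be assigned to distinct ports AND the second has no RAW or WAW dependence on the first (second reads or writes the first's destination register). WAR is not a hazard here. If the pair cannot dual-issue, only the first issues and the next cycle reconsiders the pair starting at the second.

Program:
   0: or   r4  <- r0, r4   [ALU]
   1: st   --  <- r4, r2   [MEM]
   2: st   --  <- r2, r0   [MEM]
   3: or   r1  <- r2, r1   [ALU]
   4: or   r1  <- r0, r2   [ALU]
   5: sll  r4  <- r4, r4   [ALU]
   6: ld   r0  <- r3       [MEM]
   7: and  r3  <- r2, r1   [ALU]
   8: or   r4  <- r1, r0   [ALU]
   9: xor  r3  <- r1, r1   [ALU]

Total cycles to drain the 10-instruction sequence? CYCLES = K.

CYCLES = 6

c0: i0 or  RAW r4
c1: i1 st  no-port MEM/MEM
c2: i2+i3 st;or  pair
c3: i4+i5 or;sll  pair
c4: i6+i7 ld;and  pair
c5: i8+i9 or;xor  pair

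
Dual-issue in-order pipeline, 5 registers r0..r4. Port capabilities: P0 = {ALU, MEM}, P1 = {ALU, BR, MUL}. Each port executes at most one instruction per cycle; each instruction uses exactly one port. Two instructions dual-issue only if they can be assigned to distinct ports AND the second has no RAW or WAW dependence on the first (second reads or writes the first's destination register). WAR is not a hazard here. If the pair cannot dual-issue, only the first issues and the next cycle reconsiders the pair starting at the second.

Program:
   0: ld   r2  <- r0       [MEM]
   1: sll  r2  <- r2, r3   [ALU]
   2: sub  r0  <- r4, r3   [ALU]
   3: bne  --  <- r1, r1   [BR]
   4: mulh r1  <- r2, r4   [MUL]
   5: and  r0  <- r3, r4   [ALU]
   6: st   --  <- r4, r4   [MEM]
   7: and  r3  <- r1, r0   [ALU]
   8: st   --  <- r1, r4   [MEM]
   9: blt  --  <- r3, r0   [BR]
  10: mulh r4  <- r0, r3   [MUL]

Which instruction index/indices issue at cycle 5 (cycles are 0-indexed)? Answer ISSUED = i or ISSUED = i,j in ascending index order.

ISSUED = 8,9

t=0 i0:ld.MEM ; RAW+WAW r2
t=1 i1&i2:sll.ALU sub.ALU ; pair
t=2 i3:bne.BR ; no-port BR/MUL
t=3 i4&i5:mulh.MUL and.ALU ; pair
t=4 i6&i7:st.MEM and.ALU ; pair
t=5 i8&i9:st.MEM blt.BR ; pair
t=6 i10:mulh.MUL ; tail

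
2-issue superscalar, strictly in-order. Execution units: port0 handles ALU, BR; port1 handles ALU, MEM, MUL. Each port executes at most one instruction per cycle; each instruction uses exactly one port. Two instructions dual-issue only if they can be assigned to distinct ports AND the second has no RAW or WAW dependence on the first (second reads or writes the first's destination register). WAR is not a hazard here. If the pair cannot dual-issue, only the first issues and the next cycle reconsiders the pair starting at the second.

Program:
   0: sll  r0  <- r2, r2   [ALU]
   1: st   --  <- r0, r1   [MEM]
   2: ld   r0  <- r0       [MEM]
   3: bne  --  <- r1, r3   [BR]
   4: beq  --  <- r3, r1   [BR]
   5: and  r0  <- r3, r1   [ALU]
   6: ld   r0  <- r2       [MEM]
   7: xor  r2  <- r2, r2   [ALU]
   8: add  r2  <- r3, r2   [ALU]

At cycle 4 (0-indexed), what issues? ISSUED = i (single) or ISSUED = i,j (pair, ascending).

ISSUED = 6,7

  cy0 -> i0 (sll) RAW r0
  cy1 -> i1 (st) no-port MEM/MEM
  cy2 -> i2&i3 (ld+bne) 2-wide
  cy3 -> i4&i5 (beq+and) 2-wide
  cy4 -> i6&i7 (ld+xor) 2-wide
  cy5 -> i8 (add) tail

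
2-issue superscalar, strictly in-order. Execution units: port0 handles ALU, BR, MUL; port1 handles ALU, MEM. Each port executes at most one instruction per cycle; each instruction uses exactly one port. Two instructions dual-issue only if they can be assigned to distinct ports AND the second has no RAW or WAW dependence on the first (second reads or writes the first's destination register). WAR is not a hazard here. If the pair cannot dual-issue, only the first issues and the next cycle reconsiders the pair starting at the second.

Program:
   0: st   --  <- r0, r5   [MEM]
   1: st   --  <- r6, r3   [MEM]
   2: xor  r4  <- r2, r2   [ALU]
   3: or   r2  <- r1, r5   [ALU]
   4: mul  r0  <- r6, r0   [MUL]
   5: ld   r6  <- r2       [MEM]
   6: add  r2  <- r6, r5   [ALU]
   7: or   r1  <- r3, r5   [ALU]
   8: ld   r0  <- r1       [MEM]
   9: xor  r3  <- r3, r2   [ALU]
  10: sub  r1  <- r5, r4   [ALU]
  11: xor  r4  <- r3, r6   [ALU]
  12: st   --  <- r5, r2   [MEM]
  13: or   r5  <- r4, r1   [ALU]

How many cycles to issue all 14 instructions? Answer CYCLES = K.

c0: i0 st  no-port MEM/MEM
c1: i1&i2 st/xor  pair
c2: i3&i4 or/mul  pair
c3: i5 ld  RAW r6
c4: i6&i7 add/or  pair
c5: i8&i9 ld/xor  pair
c6: i10&i11 sub/xor  pair
c7: i12&i13 st/or  pair

CYCLES = 8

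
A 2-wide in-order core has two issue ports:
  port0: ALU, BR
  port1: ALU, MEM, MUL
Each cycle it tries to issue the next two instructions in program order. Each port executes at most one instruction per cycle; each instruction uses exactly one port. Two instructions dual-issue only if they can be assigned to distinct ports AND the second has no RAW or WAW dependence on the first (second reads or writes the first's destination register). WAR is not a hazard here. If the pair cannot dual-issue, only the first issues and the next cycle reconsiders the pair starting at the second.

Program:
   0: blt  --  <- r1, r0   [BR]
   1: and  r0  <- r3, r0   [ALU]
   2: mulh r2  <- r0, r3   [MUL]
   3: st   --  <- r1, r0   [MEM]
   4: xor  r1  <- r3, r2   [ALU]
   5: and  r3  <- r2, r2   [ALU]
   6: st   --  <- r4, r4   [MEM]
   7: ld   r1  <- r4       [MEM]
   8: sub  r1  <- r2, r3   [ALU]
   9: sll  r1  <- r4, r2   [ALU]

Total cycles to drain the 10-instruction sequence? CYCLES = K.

  cy0 -> i0+i1 (blt.BR;and.ALU) dual
  cy1 -> i2 (mulh.MUL) no-port MUL/MEM
  cy2 -> i3+i4 (st.MEM;xor.ALU) dual
  cy3 -> i5+i6 (and.ALU;st.MEM) dual
  cy4 -> i7 (ld.MEM) WAW r1
  cy5 -> i8 (sub.ALU) WAW r1
  cy6 -> i9 (sll.ALU) tail

CYCLES = 7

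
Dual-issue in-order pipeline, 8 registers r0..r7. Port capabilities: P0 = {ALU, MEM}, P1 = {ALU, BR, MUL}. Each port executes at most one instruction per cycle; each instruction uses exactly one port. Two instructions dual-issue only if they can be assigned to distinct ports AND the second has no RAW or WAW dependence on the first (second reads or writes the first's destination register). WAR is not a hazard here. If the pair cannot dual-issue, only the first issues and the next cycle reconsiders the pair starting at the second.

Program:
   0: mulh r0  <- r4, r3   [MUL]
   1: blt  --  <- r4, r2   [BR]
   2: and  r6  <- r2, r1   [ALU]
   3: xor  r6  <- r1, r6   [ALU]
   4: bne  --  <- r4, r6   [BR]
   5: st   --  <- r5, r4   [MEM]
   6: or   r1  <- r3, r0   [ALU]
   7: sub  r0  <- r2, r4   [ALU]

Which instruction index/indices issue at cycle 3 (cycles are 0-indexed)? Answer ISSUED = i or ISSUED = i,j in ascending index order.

ISSUED = 4,5

0. mulh.MUL @i0  | no-port MUL/BR
1. blt.BR+and.ALU @i1&i2  | pair
2. xor.ALU @i3  | RAW r6
3. bne.BR+st.MEM @i4&i5  | pair
4. or.ALU+sub.ALU @i6&i7  | pair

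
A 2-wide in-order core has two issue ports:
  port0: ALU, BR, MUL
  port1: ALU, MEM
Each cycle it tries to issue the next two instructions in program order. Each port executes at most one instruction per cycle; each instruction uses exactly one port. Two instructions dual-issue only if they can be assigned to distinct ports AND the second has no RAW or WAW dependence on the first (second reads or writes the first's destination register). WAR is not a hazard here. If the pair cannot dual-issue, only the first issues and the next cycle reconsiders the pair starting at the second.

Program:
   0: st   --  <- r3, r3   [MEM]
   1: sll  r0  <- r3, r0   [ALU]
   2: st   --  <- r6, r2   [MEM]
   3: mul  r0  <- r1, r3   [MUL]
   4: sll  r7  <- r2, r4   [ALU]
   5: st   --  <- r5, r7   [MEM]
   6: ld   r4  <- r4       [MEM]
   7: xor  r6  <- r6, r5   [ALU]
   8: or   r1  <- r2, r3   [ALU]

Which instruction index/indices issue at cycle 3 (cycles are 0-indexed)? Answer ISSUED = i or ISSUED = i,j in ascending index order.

#0 head=0: st.MEM+sll.ALU i0/i1 pair
#1 head=2: st.MEM+mul.MUL i2/i3 pair
#2 head=4: sll.ALU i4 RAW r7
#3 head=5: st.MEM i5 no-port MEM/MEM
#4 head=6: ld.MEM+xor.ALU i6/i7 pair
#5 head=8: or.ALU i8 tail

ISSUED = 5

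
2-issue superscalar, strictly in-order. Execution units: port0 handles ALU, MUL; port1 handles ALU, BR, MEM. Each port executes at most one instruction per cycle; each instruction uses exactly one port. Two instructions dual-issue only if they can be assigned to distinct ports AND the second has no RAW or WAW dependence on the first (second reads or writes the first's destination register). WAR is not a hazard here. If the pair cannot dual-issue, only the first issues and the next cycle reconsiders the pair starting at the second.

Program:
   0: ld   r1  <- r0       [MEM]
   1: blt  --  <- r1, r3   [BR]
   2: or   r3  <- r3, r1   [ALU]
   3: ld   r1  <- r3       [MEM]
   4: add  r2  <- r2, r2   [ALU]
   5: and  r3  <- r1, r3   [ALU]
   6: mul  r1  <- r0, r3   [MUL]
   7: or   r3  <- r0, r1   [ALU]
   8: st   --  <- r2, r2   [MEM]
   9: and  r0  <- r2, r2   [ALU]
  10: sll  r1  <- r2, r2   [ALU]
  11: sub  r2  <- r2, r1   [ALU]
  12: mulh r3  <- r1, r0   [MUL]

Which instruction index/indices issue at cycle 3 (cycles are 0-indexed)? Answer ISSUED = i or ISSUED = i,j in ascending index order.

c0: i0 ld  no-port MEM/BR
c1: i1/i2 blt/or  2-wide
c2: i3/i4 ld/add  2-wide
c3: i5 and  RAW r3
c4: i6 mul  RAW r1
c5: i7/i8 or/st  2-wide
c6: i9/i10 and/sll  2-wide
c7: i11/i12 sub/mulh  2-wide

ISSUED = 5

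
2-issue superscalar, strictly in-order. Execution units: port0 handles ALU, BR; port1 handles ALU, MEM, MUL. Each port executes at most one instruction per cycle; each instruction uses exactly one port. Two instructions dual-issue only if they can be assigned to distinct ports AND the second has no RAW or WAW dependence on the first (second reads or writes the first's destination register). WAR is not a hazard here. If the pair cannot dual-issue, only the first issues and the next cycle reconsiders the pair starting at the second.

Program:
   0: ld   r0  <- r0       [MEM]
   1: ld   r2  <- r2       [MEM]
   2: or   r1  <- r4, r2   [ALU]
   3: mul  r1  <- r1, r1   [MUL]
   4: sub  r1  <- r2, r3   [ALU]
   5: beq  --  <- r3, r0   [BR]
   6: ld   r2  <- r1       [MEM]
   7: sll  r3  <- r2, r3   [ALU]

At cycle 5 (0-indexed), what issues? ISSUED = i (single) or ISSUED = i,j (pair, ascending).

t=0 i0:ld ; no-port MEM/MEM
t=1 i1:ld ; RAW r2
t=2 i2:or ; RAW+WAW r1
t=3 i3:mul ; WAW r1
t=4 i4/i5:sub;beq ; pair
t=5 i6:ld ; RAW r2
t=6 i7:sll ; tail

ISSUED = 6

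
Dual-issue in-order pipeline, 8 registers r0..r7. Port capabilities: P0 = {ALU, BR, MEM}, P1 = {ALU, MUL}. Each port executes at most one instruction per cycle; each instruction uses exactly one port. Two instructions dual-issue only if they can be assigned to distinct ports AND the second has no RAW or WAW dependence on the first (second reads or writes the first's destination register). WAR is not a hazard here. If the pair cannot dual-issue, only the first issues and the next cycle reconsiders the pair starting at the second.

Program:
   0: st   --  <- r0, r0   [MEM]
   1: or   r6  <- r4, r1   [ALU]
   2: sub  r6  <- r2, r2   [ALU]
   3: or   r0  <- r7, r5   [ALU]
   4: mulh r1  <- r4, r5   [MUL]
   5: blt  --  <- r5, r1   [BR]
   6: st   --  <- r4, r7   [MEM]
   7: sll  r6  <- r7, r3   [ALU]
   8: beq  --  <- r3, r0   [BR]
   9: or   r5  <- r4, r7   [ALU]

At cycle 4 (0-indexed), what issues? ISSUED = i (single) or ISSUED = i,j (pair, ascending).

ISSUED = 6,7

t=0 i0+i1:st.MEM/or.ALU ; 2-wide
t=1 i2+i3:sub.ALU/or.ALU ; 2-wide
t=2 i4:mulh.MUL ; RAW r1
t=3 i5:blt.BR ; no-port BR/MEM
t=4 i6+i7:st.MEM/sll.ALU ; 2-wide
t=5 i8+i9:beq.BR/or.ALU ; 2-wide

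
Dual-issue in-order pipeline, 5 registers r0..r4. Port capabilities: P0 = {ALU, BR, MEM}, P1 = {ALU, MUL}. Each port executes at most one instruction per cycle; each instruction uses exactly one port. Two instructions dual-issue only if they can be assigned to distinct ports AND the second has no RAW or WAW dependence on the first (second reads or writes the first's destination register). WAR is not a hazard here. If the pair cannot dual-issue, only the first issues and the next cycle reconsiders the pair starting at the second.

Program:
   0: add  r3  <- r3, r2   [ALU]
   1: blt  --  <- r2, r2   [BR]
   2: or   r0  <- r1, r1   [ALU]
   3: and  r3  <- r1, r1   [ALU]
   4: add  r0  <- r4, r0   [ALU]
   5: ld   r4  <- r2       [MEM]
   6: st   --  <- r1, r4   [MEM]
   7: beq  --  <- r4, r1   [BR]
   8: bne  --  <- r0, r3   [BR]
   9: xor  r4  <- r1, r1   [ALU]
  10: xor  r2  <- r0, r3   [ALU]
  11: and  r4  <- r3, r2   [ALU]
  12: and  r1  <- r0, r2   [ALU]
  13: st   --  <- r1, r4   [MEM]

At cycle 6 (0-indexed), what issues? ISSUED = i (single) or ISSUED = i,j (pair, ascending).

ISSUED = 10

t=0 i0,i1:add.ALU/blt.BR ; 2-wide
t=1 i2,i3:or.ALU/and.ALU ; 2-wide
t=2 i4,i5:add.ALU/ld.MEM ; 2-wide
t=3 i6:st.MEM ; no-port MEM/BR
t=4 i7:beq.BR ; no-port BR/BR
t=5 i8,i9:bne.BR/xor.ALU ; 2-wide
t=6 i10:xor.ALU ; RAW r2
t=7 i11,i12:and.ALU/and.ALU ; 2-wide
t=8 i13:st.MEM ; tail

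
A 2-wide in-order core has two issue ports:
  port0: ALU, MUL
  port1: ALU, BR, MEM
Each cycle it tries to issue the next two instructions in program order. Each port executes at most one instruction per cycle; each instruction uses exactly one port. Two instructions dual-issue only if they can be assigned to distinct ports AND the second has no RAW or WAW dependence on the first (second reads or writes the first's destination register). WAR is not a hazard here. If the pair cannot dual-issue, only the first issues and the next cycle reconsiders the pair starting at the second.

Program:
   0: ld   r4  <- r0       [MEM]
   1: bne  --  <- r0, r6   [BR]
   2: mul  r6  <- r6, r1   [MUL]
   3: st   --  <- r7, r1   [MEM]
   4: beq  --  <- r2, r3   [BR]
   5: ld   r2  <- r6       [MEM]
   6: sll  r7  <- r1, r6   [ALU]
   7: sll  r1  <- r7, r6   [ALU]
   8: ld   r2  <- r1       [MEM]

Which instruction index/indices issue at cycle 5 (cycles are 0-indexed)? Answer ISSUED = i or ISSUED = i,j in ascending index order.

c0: i0 ld.MEM  no-port MEM/BR
c1: i1+i2 bne.BR;mul.MUL  2-wide
c2: i3 st.MEM  no-port MEM/BR
c3: i4 beq.BR  no-port BR/MEM
c4: i5+i6 ld.MEM;sll.ALU  2-wide
c5: i7 sll.ALU  RAW r1
c6: i8 ld.MEM  tail

ISSUED = 7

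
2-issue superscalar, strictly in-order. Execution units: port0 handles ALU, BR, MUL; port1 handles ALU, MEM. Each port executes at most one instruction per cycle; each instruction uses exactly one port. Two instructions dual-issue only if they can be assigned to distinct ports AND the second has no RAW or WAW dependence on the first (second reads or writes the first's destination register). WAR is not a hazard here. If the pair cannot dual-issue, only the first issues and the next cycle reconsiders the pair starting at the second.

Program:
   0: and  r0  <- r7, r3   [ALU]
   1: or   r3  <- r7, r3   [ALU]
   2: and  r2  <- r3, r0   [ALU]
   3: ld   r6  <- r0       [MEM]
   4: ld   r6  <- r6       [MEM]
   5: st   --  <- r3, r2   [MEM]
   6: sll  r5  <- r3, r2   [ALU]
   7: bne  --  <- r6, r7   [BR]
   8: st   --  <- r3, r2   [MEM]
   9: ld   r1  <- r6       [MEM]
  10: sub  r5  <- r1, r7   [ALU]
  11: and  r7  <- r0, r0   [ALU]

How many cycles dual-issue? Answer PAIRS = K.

[0] i0&i1  and.ALU or.ALU  -- dual
[1] i2&i3  and.ALU ld.MEM  -- dual
[2] i4  ld.MEM  -- no-port MEM/MEM
[3] i5&i6  st.MEM sll.ALU  -- dual
[4] i7&i8  bne.BR st.MEM  -- dual
[5] i9  ld.MEM  -- RAW r1
[6] i10&i11  sub.ALU and.ALU  -- dual

PAIRS = 5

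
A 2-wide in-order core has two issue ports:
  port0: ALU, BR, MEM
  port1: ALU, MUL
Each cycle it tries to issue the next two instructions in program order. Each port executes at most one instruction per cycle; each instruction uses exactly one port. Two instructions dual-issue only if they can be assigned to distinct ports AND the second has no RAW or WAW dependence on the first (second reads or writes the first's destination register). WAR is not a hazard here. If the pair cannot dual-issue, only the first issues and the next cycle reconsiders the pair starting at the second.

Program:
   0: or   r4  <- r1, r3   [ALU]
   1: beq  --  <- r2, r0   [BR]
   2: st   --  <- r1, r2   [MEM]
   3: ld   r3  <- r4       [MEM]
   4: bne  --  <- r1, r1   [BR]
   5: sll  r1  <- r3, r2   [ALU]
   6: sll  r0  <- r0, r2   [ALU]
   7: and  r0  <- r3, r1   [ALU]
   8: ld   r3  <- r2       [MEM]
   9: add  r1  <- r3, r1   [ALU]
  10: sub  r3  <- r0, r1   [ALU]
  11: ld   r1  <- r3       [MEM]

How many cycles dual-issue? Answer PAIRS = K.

t=0 i0/i1:or.ALU+beq.BR ; dual
t=1 i2:st.MEM ; no-port MEM/MEM
t=2 i3:ld.MEM ; no-port MEM/BR
t=3 i4/i5:bne.BR+sll.ALU ; dual
t=4 i6:sll.ALU ; WAW r0
t=5 i7/i8:and.ALU+ld.MEM ; dual
t=6 i9:add.ALU ; RAW r1
t=7 i10:sub.ALU ; RAW r3
t=8 i11:ld.MEM ; tail

PAIRS = 3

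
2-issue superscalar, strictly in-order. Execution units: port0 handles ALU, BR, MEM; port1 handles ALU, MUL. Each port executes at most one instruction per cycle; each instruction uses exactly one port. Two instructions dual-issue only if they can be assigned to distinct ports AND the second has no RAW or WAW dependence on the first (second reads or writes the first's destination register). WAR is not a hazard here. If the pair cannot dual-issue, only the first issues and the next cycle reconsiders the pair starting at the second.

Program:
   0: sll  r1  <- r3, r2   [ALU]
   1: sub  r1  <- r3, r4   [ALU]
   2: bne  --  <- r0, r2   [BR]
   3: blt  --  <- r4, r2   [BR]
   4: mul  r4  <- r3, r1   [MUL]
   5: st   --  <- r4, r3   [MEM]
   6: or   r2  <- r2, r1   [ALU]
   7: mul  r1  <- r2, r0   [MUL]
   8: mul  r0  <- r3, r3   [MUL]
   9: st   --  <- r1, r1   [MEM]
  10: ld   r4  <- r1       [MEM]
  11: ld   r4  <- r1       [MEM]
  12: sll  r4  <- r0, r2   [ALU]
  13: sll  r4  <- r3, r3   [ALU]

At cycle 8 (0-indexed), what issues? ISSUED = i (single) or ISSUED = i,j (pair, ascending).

ISSUED = 12

[0] i0  sll  -- WAW r1
[1] i1/i2  sub+bne  -- dual
[2] i3/i4  blt+mul  -- dual
[3] i5/i6  st+or  -- dual
[4] i7  mul  -- no-port MUL/MUL
[5] i8/i9  mul+st  -- dual
[6] i10  ld  -- no-port MEM/MEM
[7] i11  ld  -- WAW r4
[8] i12  sll  -- WAW r4
[9] i13  sll  -- tail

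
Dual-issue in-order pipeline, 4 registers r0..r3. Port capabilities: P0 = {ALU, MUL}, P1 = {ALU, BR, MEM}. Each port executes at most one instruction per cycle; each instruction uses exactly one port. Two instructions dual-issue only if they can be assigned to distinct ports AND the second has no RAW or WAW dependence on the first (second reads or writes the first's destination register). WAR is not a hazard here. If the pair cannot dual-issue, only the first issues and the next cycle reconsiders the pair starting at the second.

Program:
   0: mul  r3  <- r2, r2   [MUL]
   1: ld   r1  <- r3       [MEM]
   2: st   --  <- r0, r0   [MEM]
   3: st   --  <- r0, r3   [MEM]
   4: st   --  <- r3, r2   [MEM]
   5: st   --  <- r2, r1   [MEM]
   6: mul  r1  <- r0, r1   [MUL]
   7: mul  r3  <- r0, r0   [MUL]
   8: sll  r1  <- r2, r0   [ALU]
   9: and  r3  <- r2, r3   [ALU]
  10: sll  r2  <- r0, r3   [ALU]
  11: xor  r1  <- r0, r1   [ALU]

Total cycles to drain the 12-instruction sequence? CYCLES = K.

#0 head=0: mul.MUL i0 RAW r3
#1 head=1: ld.MEM i1 no-port MEM/MEM
#2 head=2: st.MEM i2 no-port MEM/MEM
#3 head=3: st.MEM i3 no-port MEM/MEM
#4 head=4: st.MEM i4 no-port MEM/MEM
#5 head=5: st.MEM;mul.MUL i5+i6 dual
#6 head=7: mul.MUL;sll.ALU i7+i8 dual
#7 head=9: and.ALU i9 RAW r3
#8 head=10: sll.ALU;xor.ALU i10+i11 dual

CYCLES = 9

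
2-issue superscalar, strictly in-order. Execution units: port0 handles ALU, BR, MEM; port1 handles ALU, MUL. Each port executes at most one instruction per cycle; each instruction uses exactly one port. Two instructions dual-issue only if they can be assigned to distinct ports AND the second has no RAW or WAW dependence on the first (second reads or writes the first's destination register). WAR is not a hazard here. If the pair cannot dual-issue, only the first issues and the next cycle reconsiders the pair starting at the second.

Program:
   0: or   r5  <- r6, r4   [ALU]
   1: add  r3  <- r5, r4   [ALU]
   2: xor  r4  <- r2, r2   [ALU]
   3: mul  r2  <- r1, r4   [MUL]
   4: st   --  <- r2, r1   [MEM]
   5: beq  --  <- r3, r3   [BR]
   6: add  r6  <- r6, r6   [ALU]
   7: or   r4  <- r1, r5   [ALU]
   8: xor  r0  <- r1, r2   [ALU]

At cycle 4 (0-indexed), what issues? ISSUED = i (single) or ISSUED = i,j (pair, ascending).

c0: i0 or  RAW r5
c1: i1+i2 add xor  2-wide
c2: i3 mul  RAW r2
c3: i4 st  no-port MEM/BR
c4: i5+i6 beq add  2-wide
c5: i7+i8 or xor  2-wide

ISSUED = 5,6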